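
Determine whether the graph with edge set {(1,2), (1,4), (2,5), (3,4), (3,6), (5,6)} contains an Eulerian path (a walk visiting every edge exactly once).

Step 1: Find the degree of each vertex:
  deg(1) = 2
  deg(2) = 2
  deg(3) = 2
  deg(4) = 2
  deg(5) = 2
  deg(6) = 2

Step 2: Count vertices with odd degree:
  All vertices have even degree (0 odd-degree vertices)

Step 3: Apply Euler's theorem:
  - Eulerian circuit exists iff graph is connected and all vertices have even degree
  - Eulerian path exists iff graph is connected and has 0 or 2 odd-degree vertices

Graph is connected with 0 odd-degree vertices.
Both Eulerian circuit and Eulerian path exist.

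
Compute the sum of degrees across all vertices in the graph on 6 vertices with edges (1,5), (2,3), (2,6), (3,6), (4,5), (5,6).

Step 1: Count edges incident to each vertex:
  deg(1) = 1 (neighbors: 5)
  deg(2) = 2 (neighbors: 3, 6)
  deg(3) = 2 (neighbors: 2, 6)
  deg(4) = 1 (neighbors: 5)
  deg(5) = 3 (neighbors: 1, 4, 6)
  deg(6) = 3 (neighbors: 2, 3, 5)

Step 2: Sum all degrees:
  1 + 2 + 2 + 1 + 3 + 3 = 12

Verification: sum of degrees = 2 * |E| = 2 * 6 = 12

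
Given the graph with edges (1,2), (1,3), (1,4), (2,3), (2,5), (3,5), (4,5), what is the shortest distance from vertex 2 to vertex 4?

Step 1: Build adjacency list:
  1: 2, 3, 4
  2: 1, 3, 5
  3: 1, 2, 5
  4: 1, 5
  5: 2, 3, 4

Step 2: BFS from vertex 2 to find shortest path to 4:
  vertex 1 reached at distance 1
  vertex 3 reached at distance 1
  vertex 5 reached at distance 1
  vertex 4 reached at distance 2

Step 3: Shortest path: 2 -> 1 -> 4
Path length: 2 edges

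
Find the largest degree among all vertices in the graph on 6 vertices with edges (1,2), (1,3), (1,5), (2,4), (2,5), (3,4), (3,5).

Step 1: Count edges incident to each vertex:
  deg(1) = 3 (neighbors: 2, 3, 5)
  deg(2) = 3 (neighbors: 1, 4, 5)
  deg(3) = 3 (neighbors: 1, 4, 5)
  deg(4) = 2 (neighbors: 2, 3)
  deg(5) = 3 (neighbors: 1, 2, 3)
  deg(6) = 0 (neighbors: none)

Step 2: Find maximum:
  max(3, 3, 3, 2, 3, 0) = 3 (vertex 1)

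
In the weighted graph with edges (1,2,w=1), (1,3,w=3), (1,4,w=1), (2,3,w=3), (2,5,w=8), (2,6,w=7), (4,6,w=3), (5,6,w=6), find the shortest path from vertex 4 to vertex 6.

Step 1: Build adjacency list with weights:
  1: 2(w=1), 3(w=3), 4(w=1)
  2: 1(w=1), 3(w=3), 5(w=8), 6(w=7)
  3: 1(w=3), 2(w=3)
  4: 1(w=1), 6(w=3)
  5: 2(w=8), 6(w=6)
  6: 2(w=7), 4(w=3), 5(w=6)

Step 2: Apply Dijkstra's algorithm from vertex 4:
  Visit vertex 4 (distance=0)
    Update dist[1] = 1
    Update dist[6] = 3
  Visit vertex 1 (distance=1)
    Update dist[2] = 2
    Update dist[3] = 4
  Visit vertex 2 (distance=2)
    Update dist[5] = 10
  Visit vertex 6 (distance=3)
    Update dist[5] = 9

Step 3: Shortest path: 4 -> 6
Total weight: 3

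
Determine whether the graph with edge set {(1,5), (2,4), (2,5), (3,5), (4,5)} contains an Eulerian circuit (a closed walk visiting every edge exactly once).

Step 1: Find the degree of each vertex:
  deg(1) = 1
  deg(2) = 2
  deg(3) = 1
  deg(4) = 2
  deg(5) = 4

Step 2: Count vertices with odd degree:
  Odd-degree vertices: 1, 3 (2 total)

Step 3: Apply Euler's theorem:
  - Eulerian circuit exists iff graph is connected and all vertices have even degree
  - Eulerian path exists iff graph is connected and has 0 or 2 odd-degree vertices

Graph is connected with exactly 2 odd-degree vertices (1, 3).
Eulerian path exists (starting and ending at the odd-degree vertices), but no Eulerian circuit.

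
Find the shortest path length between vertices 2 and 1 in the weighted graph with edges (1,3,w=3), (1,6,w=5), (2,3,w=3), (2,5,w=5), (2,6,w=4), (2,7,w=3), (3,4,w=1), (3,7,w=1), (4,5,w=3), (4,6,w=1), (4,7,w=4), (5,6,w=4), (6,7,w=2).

Step 1: Build adjacency list with weights:
  1: 3(w=3), 6(w=5)
  2: 3(w=3), 5(w=5), 6(w=4), 7(w=3)
  3: 1(w=3), 2(w=3), 4(w=1), 7(w=1)
  4: 3(w=1), 5(w=3), 6(w=1), 7(w=4)
  5: 2(w=5), 4(w=3), 6(w=4)
  6: 1(w=5), 2(w=4), 4(w=1), 5(w=4), 7(w=2)
  7: 2(w=3), 3(w=1), 4(w=4), 6(w=2)

Step 2: Apply Dijkstra's algorithm from vertex 2:
  Visit vertex 2 (distance=0)
    Update dist[3] = 3
    Update dist[5] = 5
    Update dist[6] = 4
    Update dist[7] = 3
  Visit vertex 3 (distance=3)
    Update dist[1] = 6
    Update dist[4] = 4
  Visit vertex 7 (distance=3)
  Visit vertex 4 (distance=4)
  Visit vertex 6 (distance=4)
  Visit vertex 5 (distance=5)
  Visit vertex 1 (distance=6)

Step 3: Shortest path: 2 -> 3 -> 1
Total weight: 3 + 3 = 6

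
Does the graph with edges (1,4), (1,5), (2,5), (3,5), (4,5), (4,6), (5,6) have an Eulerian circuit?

Step 1: Find the degree of each vertex:
  deg(1) = 2
  deg(2) = 1
  deg(3) = 1
  deg(4) = 3
  deg(5) = 5
  deg(6) = 2

Step 2: Count vertices with odd degree:
  Odd-degree vertices: 2, 3, 4, 5 (4 total)

Step 3: Apply Euler's theorem:
  - Eulerian circuit exists iff graph is connected and all vertices have even degree
  - Eulerian path exists iff graph is connected and has 0 or 2 odd-degree vertices

Graph has 4 odd-degree vertices (need 0 or 2).
Neither Eulerian path nor Eulerian circuit exists.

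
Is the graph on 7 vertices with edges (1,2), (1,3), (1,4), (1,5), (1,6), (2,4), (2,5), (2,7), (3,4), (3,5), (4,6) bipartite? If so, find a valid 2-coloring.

Step 1: Attempt 2-coloring using BFS:
  Start at vertex 1, assign color 0
  Color vertex 2 with color 1 (neighbor of 1)
  Color vertex 3 with color 1 (neighbor of 1)
  Color vertex 4 with color 1 (neighbor of 1)
  Color vertex 5 with color 1 (neighbor of 1)
  Color vertex 6 with color 1 (neighbor of 1)

Step 2: Conflict found! Vertices 2 and 4 are adjacent but have the same color.
This means the graph contains an odd cycle.

The graph is NOT bipartite.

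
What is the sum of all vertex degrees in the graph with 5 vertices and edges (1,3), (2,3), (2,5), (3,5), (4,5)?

Step 1: Count edges incident to each vertex:
  deg(1) = 1 (neighbors: 3)
  deg(2) = 2 (neighbors: 3, 5)
  deg(3) = 3 (neighbors: 1, 2, 5)
  deg(4) = 1 (neighbors: 5)
  deg(5) = 3 (neighbors: 2, 3, 4)

Step 2: Sum all degrees:
  1 + 2 + 3 + 1 + 3 = 10

Verification: sum of degrees = 2 * |E| = 2 * 5 = 10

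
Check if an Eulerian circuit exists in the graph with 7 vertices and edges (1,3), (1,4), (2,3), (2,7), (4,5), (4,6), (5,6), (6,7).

Step 1: Find the degree of each vertex:
  deg(1) = 2
  deg(2) = 2
  deg(3) = 2
  deg(4) = 3
  deg(5) = 2
  deg(6) = 3
  deg(7) = 2

Step 2: Count vertices with odd degree:
  Odd-degree vertices: 4, 6 (2 total)

Step 3: Apply Euler's theorem:
  - Eulerian circuit exists iff graph is connected and all vertices have even degree
  - Eulerian path exists iff graph is connected and has 0 or 2 odd-degree vertices

Graph is connected with exactly 2 odd-degree vertices (4, 6).
Eulerian path exists (starting and ending at the odd-degree vertices), but no Eulerian circuit.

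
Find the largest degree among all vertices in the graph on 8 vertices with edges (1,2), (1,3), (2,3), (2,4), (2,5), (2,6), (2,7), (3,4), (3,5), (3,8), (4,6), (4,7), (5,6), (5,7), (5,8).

Step 1: Count edges incident to each vertex:
  deg(1) = 2 (neighbors: 2, 3)
  deg(2) = 6 (neighbors: 1, 3, 4, 5, 6, 7)
  deg(3) = 5 (neighbors: 1, 2, 4, 5, 8)
  deg(4) = 4 (neighbors: 2, 3, 6, 7)
  deg(5) = 5 (neighbors: 2, 3, 6, 7, 8)
  deg(6) = 3 (neighbors: 2, 4, 5)
  deg(7) = 3 (neighbors: 2, 4, 5)
  deg(8) = 2 (neighbors: 3, 5)

Step 2: Find maximum:
  max(2, 6, 5, 4, 5, 3, 3, 2) = 6 (vertex 2)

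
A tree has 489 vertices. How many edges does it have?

A tree on n vertices always has exactly n - 1 edges.
For n = 489: edges = 489 - 1 = 488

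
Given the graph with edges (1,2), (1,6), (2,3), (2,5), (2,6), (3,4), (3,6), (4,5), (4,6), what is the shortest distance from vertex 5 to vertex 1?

Step 1: Build adjacency list:
  1: 2, 6
  2: 1, 3, 5, 6
  3: 2, 4, 6
  4: 3, 5, 6
  5: 2, 4
  6: 1, 2, 3, 4

Step 2: BFS from vertex 5 to find shortest path to 1:
  vertex 2 reached at distance 1
  vertex 4 reached at distance 1
  vertex 1 reached at distance 2

Step 3: Shortest path: 5 -> 2 -> 1
Path length: 2 edges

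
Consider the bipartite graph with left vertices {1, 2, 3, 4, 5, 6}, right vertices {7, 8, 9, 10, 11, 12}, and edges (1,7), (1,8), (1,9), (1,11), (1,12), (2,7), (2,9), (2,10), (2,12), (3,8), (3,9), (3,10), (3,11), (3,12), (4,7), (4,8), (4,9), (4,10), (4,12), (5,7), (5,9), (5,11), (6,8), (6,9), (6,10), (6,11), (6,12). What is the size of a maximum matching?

Step 1: List the neighbors of each left vertex:
  1: 7, 8, 9, 11, 12
  2: 7, 9, 10, 12
  3: 8, 9, 10, 11, 12
  4: 7, 8, 9, 10, 12
  5: 7, 9, 11
  6: 8, 9, 10, 11, 12

Step 2: Greedily match left vertices, then look for augmenting paths:
  Match 1 -- 7
  Match 2 -- 9
  Match 3 -- 8
  Match 4 -- 10
  Match 5 -- 11
  Match 6 -- 12
  No augmenting path remains.

Step 3: Verify this is maximum:
  Matching size 6 = min(|L|, |R|) = min(6, 6), which is an upper bound, so this matching is maximum.

Maximum matching: {(1,7), (2,9), (3,8), (4,10), (5,11), (6,12)}
Size: 6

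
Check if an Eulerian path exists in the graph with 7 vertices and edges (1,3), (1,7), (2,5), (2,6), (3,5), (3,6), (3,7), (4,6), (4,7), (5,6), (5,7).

Step 1: Find the degree of each vertex:
  deg(1) = 2
  deg(2) = 2
  deg(3) = 4
  deg(4) = 2
  deg(5) = 4
  deg(6) = 4
  deg(7) = 4

Step 2: Count vertices with odd degree:
  All vertices have even degree (0 odd-degree vertices)

Step 3: Apply Euler's theorem:
  - Eulerian circuit exists iff graph is connected and all vertices have even degree
  - Eulerian path exists iff graph is connected and has 0 or 2 odd-degree vertices

Graph is connected with 0 odd-degree vertices.
Both Eulerian circuit and Eulerian path exist.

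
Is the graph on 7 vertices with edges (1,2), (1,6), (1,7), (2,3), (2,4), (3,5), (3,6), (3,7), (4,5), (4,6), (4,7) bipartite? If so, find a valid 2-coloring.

Step 1: Attempt 2-coloring using BFS:
  Start at vertex 1, assign color 0
  Color vertex 2 with color 1 (neighbor of 1)
  Color vertex 6 with color 1 (neighbor of 1)
  Color vertex 7 with color 1 (neighbor of 1)
  Color vertex 3 with color 0 (neighbor of 2)
  Color vertex 4 with color 0 (neighbor of 2)
  Color vertex 5 with color 1 (neighbor of 3)

Step 2: 2-coloring succeeded. No conflicts found.
  Set A (color 0): {1, 3, 4}
  Set B (color 1): {2, 5, 6, 7}

The graph is bipartite with partition {1, 3, 4}, {2, 5, 6, 7}.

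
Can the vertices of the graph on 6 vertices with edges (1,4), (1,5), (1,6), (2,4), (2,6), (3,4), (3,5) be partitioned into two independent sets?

Step 1: Attempt 2-coloring using BFS:
  Start at vertex 1, assign color 0
  Color vertex 4 with color 1 (neighbor of 1)
  Color vertex 5 with color 1 (neighbor of 1)
  Color vertex 6 with color 1 (neighbor of 1)
  Color vertex 2 with color 0 (neighbor of 4)
  Color vertex 3 with color 0 (neighbor of 4)

Step 2: 2-coloring succeeded. No conflicts found.
  Set A (color 0): {1, 2, 3}
  Set B (color 1): {4, 5, 6}

The graph is bipartite with partition {1, 2, 3}, {4, 5, 6}.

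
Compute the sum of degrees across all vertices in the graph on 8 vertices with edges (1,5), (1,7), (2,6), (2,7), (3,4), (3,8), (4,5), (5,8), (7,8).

Step 1: Count edges incident to each vertex:
  deg(1) = 2 (neighbors: 5, 7)
  deg(2) = 2 (neighbors: 6, 7)
  deg(3) = 2 (neighbors: 4, 8)
  deg(4) = 2 (neighbors: 3, 5)
  deg(5) = 3 (neighbors: 1, 4, 8)
  deg(6) = 1 (neighbors: 2)
  deg(7) = 3 (neighbors: 1, 2, 8)
  deg(8) = 3 (neighbors: 3, 5, 7)

Step 2: Sum all degrees:
  2 + 2 + 2 + 2 + 3 + 1 + 3 + 3 = 18

Verification: sum of degrees = 2 * |E| = 2 * 9 = 18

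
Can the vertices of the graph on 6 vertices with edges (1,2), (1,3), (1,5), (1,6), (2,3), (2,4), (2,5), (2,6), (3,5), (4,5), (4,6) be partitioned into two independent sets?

Step 1: Attempt 2-coloring using BFS:
  Start at vertex 1, assign color 0
  Color vertex 2 with color 1 (neighbor of 1)
  Color vertex 3 with color 1 (neighbor of 1)
  Color vertex 5 with color 1 (neighbor of 1)
  Color vertex 6 with color 1 (neighbor of 1)

Step 2: Conflict found! Vertices 2 and 3 are adjacent but have the same color.
This means the graph contains an odd cycle.

The graph is NOT bipartite.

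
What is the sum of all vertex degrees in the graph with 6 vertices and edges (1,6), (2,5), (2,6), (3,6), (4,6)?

Step 1: Count edges incident to each vertex:
  deg(1) = 1 (neighbors: 6)
  deg(2) = 2 (neighbors: 5, 6)
  deg(3) = 1 (neighbors: 6)
  deg(4) = 1 (neighbors: 6)
  deg(5) = 1 (neighbors: 2)
  deg(6) = 4 (neighbors: 1, 2, 3, 4)

Step 2: Sum all degrees:
  1 + 2 + 1 + 1 + 1 + 4 = 10

Verification: sum of degrees = 2 * |E| = 2 * 5 = 10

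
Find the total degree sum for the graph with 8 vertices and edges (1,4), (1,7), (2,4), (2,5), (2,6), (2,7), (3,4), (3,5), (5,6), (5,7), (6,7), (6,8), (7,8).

Step 1: Count edges incident to each vertex:
  deg(1) = 2 (neighbors: 4, 7)
  deg(2) = 4 (neighbors: 4, 5, 6, 7)
  deg(3) = 2 (neighbors: 4, 5)
  deg(4) = 3 (neighbors: 1, 2, 3)
  deg(5) = 4 (neighbors: 2, 3, 6, 7)
  deg(6) = 4 (neighbors: 2, 5, 7, 8)
  deg(7) = 5 (neighbors: 1, 2, 5, 6, 8)
  deg(8) = 2 (neighbors: 6, 7)

Step 2: Sum all degrees:
  2 + 4 + 2 + 3 + 4 + 4 + 5 + 2 = 26

Verification: sum of degrees = 2 * |E| = 2 * 13 = 26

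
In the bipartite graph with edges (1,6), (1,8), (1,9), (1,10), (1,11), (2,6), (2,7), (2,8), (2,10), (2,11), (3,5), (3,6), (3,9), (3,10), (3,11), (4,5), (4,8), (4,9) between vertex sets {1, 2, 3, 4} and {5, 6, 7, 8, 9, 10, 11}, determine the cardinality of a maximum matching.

Step 1: List the neighbors of each left vertex:
  1: 6, 8, 9, 10, 11
  2: 6, 7, 8, 10, 11
  3: 5, 6, 9, 10, 11
  4: 5, 8, 9

Step 2: Greedily match left vertices, then look for augmenting paths:
  Match 1 -- 6
  Match 2 -- 7
  Match 3 -- 5
  Match 4 -- 8
  No augmenting path remains.

Step 3: Verify this is maximum:
  Matching size 4 = min(|L|, |R|) = min(4, 7), which is an upper bound, so this matching is maximum.

Maximum matching: {(1,6), (2,7), (3,5), (4,8)}
Size: 4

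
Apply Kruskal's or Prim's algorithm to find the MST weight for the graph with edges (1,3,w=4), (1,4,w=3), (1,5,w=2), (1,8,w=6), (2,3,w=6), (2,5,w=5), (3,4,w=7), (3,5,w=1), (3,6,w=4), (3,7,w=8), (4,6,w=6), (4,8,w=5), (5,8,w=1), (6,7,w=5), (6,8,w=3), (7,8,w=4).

Apply Kruskal's algorithm (sort edges by weight, add if no cycle):

Sorted edges by weight:
  (3,5) w=1
  (5,8) w=1
  (1,5) w=2
  (1,4) w=3
  (6,8) w=3
  (1,3) w=4
  (3,6) w=4
  (7,8) w=4
  (2,5) w=5
  (4,8) w=5
  (6,7) w=5
  (1,8) w=6
  (2,3) w=6
  (4,6) w=6
  (3,4) w=7
  (3,7) w=8

Add edge (3,5) w=1 -- no cycle. Running total: 1
Add edge (5,8) w=1 -- no cycle. Running total: 2
Add edge (1,5) w=2 -- no cycle. Running total: 4
Add edge (1,4) w=3 -- no cycle. Running total: 7
Add edge (6,8) w=3 -- no cycle. Running total: 10
Skip edge (1,3) w=4 -- would create cycle
Skip edge (3,6) w=4 -- would create cycle
Add edge (7,8) w=4 -- no cycle. Running total: 14
Add edge (2,5) w=5 -- no cycle. Running total: 19

MST edges: (3,5,w=1), (5,8,w=1), (1,5,w=2), (1,4,w=3), (6,8,w=3), (7,8,w=4), (2,5,w=5)
Total MST weight: 1 + 1 + 2 + 3 + 3 + 4 + 5 = 19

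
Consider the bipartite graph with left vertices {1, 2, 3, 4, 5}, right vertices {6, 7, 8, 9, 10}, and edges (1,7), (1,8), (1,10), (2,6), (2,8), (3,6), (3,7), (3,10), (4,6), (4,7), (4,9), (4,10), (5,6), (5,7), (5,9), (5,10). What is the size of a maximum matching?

Step 1: List the neighbors of each left vertex:
  1: 7, 8, 10
  2: 6, 8
  3: 6, 7, 10
  4: 6, 7, 9, 10
  5: 6, 7, 9, 10

Step 2: Greedily match left vertices, then look for augmenting paths:
  Match 1 -- 7
  Match 2 -- 8
  Match 3 -- 10
  Match 4 -- 9
  Match 5 -- 6
  No augmenting path remains.

Step 3: Verify this is maximum:
  Matching size 5 = min(|L|, |R|) = min(5, 5), which is an upper bound, so this matching is maximum.

Maximum matching: {(1,7), (2,8), (3,10), (4,9), (5,6)}
Size: 5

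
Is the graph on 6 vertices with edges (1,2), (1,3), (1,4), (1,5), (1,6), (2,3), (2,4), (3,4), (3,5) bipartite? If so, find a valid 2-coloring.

Step 1: Attempt 2-coloring using BFS:
  Start at vertex 1, assign color 0
  Color vertex 2 with color 1 (neighbor of 1)
  Color vertex 3 with color 1 (neighbor of 1)
  Color vertex 4 with color 1 (neighbor of 1)
  Color vertex 5 with color 1 (neighbor of 1)
  Color vertex 6 with color 1 (neighbor of 1)

Step 2: Conflict found! Vertices 2 and 3 are adjacent but have the same color.
This means the graph contains an odd cycle.

The graph is NOT bipartite.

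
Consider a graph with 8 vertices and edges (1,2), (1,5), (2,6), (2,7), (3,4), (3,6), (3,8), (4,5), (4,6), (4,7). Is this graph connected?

Step 1: Build adjacency list from edges:
  1: 2, 5
  2: 1, 6, 7
  3: 4, 6, 8
  4: 3, 5, 6, 7
  5: 1, 4
  6: 2, 3, 4
  7: 2, 4
  8: 3

Step 2: Run BFS/DFS from vertex 1:
  Visited: {1, 2, 5, 6, 7, 4, 3, 8}
  Reached 8 of 8 vertices

Step 3: All 8 vertices reached from vertex 1, so the graph is connected.
Answer: Yes, the graph is connected.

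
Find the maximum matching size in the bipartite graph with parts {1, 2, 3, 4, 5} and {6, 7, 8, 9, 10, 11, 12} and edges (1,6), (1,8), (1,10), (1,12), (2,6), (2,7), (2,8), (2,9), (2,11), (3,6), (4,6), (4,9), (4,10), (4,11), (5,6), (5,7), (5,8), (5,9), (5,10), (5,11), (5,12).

Step 1: List the neighbors of each left vertex:
  1: 6, 8, 10, 12
  2: 6, 7, 8, 9, 11
  3: 6
  4: 6, 9, 10, 11
  5: 6, 7, 8, 9, 10, 11, 12

Step 2: Greedily match left vertices, then look for augmenting paths:
  Match 1 -- 10
  Match 2 -- 7
  Match 3 -- 6
  Match 4 -- 9
  Match 5 -- 8
  No augmenting path remains.

Step 3: Verify this is maximum:
  Matching size 5 = min(|L|, |R|) = min(5, 7), which is an upper bound, so this matching is maximum.

Maximum matching: {(1,10), (2,7), (3,6), (4,9), (5,8)}
Size: 5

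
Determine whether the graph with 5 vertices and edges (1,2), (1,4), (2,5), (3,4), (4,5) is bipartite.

Step 1: Attempt 2-coloring using BFS:
  Start at vertex 1, assign color 0
  Color vertex 2 with color 1 (neighbor of 1)
  Color vertex 4 with color 1 (neighbor of 1)
  Color vertex 5 with color 0 (neighbor of 2)
  Color vertex 3 with color 0 (neighbor of 4)

Step 2: 2-coloring succeeded. No conflicts found.
  Set A (color 0): {1, 3, 5}
  Set B (color 1): {2, 4}

The graph is bipartite with partition {1, 3, 5}, {2, 4}.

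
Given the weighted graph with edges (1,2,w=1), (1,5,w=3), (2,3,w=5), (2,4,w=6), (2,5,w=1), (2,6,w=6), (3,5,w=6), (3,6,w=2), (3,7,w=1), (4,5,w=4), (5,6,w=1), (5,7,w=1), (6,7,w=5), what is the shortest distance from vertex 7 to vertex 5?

Step 1: Build adjacency list with weights:
  1: 2(w=1), 5(w=3)
  2: 1(w=1), 3(w=5), 4(w=6), 5(w=1), 6(w=6)
  3: 2(w=5), 5(w=6), 6(w=2), 7(w=1)
  4: 2(w=6), 5(w=4)
  5: 1(w=3), 2(w=1), 3(w=6), 4(w=4), 6(w=1), 7(w=1)
  6: 2(w=6), 3(w=2), 5(w=1), 7(w=5)
  7: 3(w=1), 5(w=1), 6(w=5)

Step 2: Apply Dijkstra's algorithm from vertex 7:
  Visit vertex 7 (distance=0)
    Update dist[3] = 1
    Update dist[5] = 1
    Update dist[6] = 5
  Visit vertex 3 (distance=1)
    Update dist[2] = 6
    Update dist[6] = 3
  Visit vertex 5 (distance=1)
    Update dist[1] = 4
    Update dist[2] = 2
    Update dist[4] = 5
    Update dist[6] = 2

Step 3: Shortest path: 7 -> 5
Total weight: 1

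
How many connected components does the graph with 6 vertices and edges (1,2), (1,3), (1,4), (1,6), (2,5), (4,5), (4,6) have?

Step 1: Build adjacency list from edges:
  1: 2, 3, 4, 6
  2: 1, 5
  3: 1
  4: 1, 5, 6
  5: 2, 4
  6: 1, 4

Step 2: Run BFS/DFS from vertex 1:
  Visited: {1, 2, 3, 4, 6, 5}
  Reached 6 of 6 vertices

Step 3: All 6 vertices reached from vertex 1, so the graph is connected.
Number of connected components: 1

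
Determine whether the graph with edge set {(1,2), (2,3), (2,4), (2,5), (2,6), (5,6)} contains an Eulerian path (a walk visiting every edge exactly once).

Step 1: Find the degree of each vertex:
  deg(1) = 1
  deg(2) = 5
  deg(3) = 1
  deg(4) = 1
  deg(5) = 2
  deg(6) = 2

Step 2: Count vertices with odd degree:
  Odd-degree vertices: 1, 2, 3, 4 (4 total)

Step 3: Apply Euler's theorem:
  - Eulerian circuit exists iff graph is connected and all vertices have even degree
  - Eulerian path exists iff graph is connected and has 0 or 2 odd-degree vertices

Graph has 4 odd-degree vertices (need 0 or 2).
Neither Eulerian path nor Eulerian circuit exists.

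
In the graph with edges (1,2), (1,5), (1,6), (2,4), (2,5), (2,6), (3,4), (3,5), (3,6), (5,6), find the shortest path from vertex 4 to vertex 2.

Step 1: Build adjacency list:
  1: 2, 5, 6
  2: 1, 4, 5, 6
  3: 4, 5, 6
  4: 2, 3
  5: 1, 2, 3, 6
  6: 1, 2, 3, 5

Step 2: BFS from vertex 4 to find shortest path to 2:
  vertex 2 reached at distance 1

Step 3: Shortest path: 4 -> 2
Path length: 1 edge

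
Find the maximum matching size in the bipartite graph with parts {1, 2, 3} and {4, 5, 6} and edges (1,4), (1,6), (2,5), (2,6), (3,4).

Step 1: List the neighbors of each left vertex:
  1: 4, 6
  2: 5, 6
  3: 4

Step 2: Greedily match left vertices, then look for augmenting paths:
  Match 1 -- 6
  Match 2 -- 5
  Match 3 -- 4
  No augmenting path remains.

Step 3: Verify this is maximum:
  Matching size 3 = min(|L|, |R|) = min(3, 3), which is an upper bound, so this matching is maximum.

Maximum matching: {(1,6), (2,5), (3,4)}
Size: 3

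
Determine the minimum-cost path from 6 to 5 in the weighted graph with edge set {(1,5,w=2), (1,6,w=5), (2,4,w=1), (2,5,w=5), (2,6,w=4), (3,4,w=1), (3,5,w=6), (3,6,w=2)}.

Step 1: Build adjacency list with weights:
  1: 5(w=2), 6(w=5)
  2: 4(w=1), 5(w=5), 6(w=4)
  3: 4(w=1), 5(w=6), 6(w=2)
  4: 2(w=1), 3(w=1)
  5: 1(w=2), 2(w=5), 3(w=6)
  6: 1(w=5), 2(w=4), 3(w=2)

Step 2: Apply Dijkstra's algorithm from vertex 6:
  Visit vertex 6 (distance=0)
    Update dist[1] = 5
    Update dist[2] = 4
    Update dist[3] = 2
  Visit vertex 3 (distance=2)
    Update dist[4] = 3
    Update dist[5] = 8
  Visit vertex 4 (distance=3)
  Visit vertex 2 (distance=4)
  Visit vertex 1 (distance=5)
    Update dist[5] = 7
  Visit vertex 5 (distance=7)

Step 3: Shortest path: 6 -> 1 -> 5
Total weight: 5 + 2 = 7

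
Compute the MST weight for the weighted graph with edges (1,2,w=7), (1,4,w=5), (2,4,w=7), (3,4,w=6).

Apply Kruskal's algorithm (sort edges by weight, add if no cycle):

Sorted edges by weight:
  (1,4) w=5
  (3,4) w=6
  (1,2) w=7
  (2,4) w=7

Add edge (1,4) w=5 -- no cycle. Running total: 5
Add edge (3,4) w=6 -- no cycle. Running total: 11
Add edge (1,2) w=7 -- no cycle. Running total: 18

MST edges: (1,4,w=5), (3,4,w=6), (1,2,w=7)
Total MST weight: 5 + 6 + 7 = 18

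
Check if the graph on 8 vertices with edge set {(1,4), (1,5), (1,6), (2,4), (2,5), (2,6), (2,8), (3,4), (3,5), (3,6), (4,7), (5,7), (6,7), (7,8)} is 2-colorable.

Step 1: Attempt 2-coloring using BFS:
  Start at vertex 1, assign color 0
  Color vertex 4 with color 1 (neighbor of 1)
  Color vertex 5 with color 1 (neighbor of 1)
  Color vertex 6 with color 1 (neighbor of 1)
  Color vertex 2 with color 0 (neighbor of 4)
  Color vertex 3 with color 0 (neighbor of 4)
  Color vertex 7 with color 0 (neighbor of 4)
  Color vertex 8 with color 1 (neighbor of 2)

Step 2: 2-coloring succeeded. No conflicts found.
  Set A (color 0): {1, 2, 3, 7}
  Set B (color 1): {4, 5, 6, 8}

The graph is bipartite with partition {1, 2, 3, 7}, {4, 5, 6, 8}.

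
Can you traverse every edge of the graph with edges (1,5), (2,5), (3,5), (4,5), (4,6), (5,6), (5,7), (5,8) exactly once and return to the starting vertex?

Step 1: Find the degree of each vertex:
  deg(1) = 1
  deg(2) = 1
  deg(3) = 1
  deg(4) = 2
  deg(5) = 7
  deg(6) = 2
  deg(7) = 1
  deg(8) = 1

Step 2: Count vertices with odd degree:
  Odd-degree vertices: 1, 2, 3, 5, 7, 8 (6 total)

Step 3: Apply Euler's theorem:
  - Eulerian circuit exists iff graph is connected and all vertices have even degree
  - Eulerian path exists iff graph is connected and has 0 or 2 odd-degree vertices

Graph has 6 odd-degree vertices (need 0 or 2).
Neither Eulerian path nor Eulerian circuit exists.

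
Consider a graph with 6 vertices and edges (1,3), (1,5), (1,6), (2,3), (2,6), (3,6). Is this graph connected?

Step 1: Build adjacency list from edges:
  1: 3, 5, 6
  2: 3, 6
  3: 1, 2, 6
  4: (none)
  5: 1
  6: 1, 2, 3

Step 2: Run BFS/DFS from vertex 1:
  Visited: {1, 3, 5, 6, 2}
  Reached 5 of 6 vertices

Step 3: Only 5 of 6 vertices reached. Graph is disconnected.
Connected components: {1, 2, 3, 5, 6}, {4}
Answer: No, the graph is not connected (2 components).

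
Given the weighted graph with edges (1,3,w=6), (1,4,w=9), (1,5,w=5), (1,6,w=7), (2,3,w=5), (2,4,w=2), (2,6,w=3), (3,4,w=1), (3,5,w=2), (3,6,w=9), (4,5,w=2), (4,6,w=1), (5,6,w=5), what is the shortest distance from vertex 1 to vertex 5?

Step 1: Build adjacency list with weights:
  1: 3(w=6), 4(w=9), 5(w=5), 6(w=7)
  2: 3(w=5), 4(w=2), 6(w=3)
  3: 1(w=6), 2(w=5), 4(w=1), 5(w=2), 6(w=9)
  4: 1(w=9), 2(w=2), 3(w=1), 5(w=2), 6(w=1)
  5: 1(w=5), 3(w=2), 4(w=2), 6(w=5)
  6: 1(w=7), 2(w=3), 3(w=9), 4(w=1), 5(w=5)

Step 2: Apply Dijkstra's algorithm from vertex 1:
  Visit vertex 1 (distance=0)
    Update dist[3] = 6
    Update dist[4] = 9
    Update dist[5] = 5
    Update dist[6] = 7
  Visit vertex 5 (distance=5)
    Update dist[4] = 7

Step 3: Shortest path: 1 -> 5
Total weight: 5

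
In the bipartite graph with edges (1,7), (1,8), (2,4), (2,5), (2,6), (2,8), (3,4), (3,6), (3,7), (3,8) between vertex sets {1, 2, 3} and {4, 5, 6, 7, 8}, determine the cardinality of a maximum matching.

Step 1: List the neighbors of each left vertex:
  1: 7, 8
  2: 4, 5, 6, 8
  3: 4, 6, 7, 8

Step 2: Greedily match left vertices, then look for augmenting paths:
  Match 1 -- 7
  Match 2 -- 4
  Match 3 -- 6
  No augmenting path remains.

Step 3: Verify this is maximum:
  Matching size 3 = min(|L|, |R|) = min(3, 5), which is an upper bound, so this matching is maximum.

Maximum matching: {(1,7), (2,4), (3,6)}
Size: 3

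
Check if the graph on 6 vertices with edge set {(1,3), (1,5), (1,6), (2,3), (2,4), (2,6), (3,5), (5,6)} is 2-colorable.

Step 1: Attempt 2-coloring using BFS:
  Start at vertex 1, assign color 0
  Color vertex 3 with color 1 (neighbor of 1)
  Color vertex 5 with color 1 (neighbor of 1)
  Color vertex 6 with color 1 (neighbor of 1)
  Color vertex 2 with color 0 (neighbor of 3)

Step 2: Conflict found! Vertices 3 and 5 are adjacent but have the same color.
This means the graph contains an odd cycle.

The graph is NOT bipartite.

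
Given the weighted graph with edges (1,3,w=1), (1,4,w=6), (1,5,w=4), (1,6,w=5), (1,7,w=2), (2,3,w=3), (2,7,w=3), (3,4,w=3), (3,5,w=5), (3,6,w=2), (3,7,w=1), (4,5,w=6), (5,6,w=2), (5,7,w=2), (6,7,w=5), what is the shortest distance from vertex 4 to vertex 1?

Step 1: Build adjacency list with weights:
  1: 3(w=1), 4(w=6), 5(w=4), 6(w=5), 7(w=2)
  2: 3(w=3), 7(w=3)
  3: 1(w=1), 2(w=3), 4(w=3), 5(w=5), 6(w=2), 7(w=1)
  4: 1(w=6), 3(w=3), 5(w=6)
  5: 1(w=4), 3(w=5), 4(w=6), 6(w=2), 7(w=2)
  6: 1(w=5), 3(w=2), 5(w=2), 7(w=5)
  7: 1(w=2), 2(w=3), 3(w=1), 5(w=2), 6(w=5)

Step 2: Apply Dijkstra's algorithm from vertex 4:
  Visit vertex 4 (distance=0)
    Update dist[1] = 6
    Update dist[3] = 3
    Update dist[5] = 6
  Visit vertex 3 (distance=3)
    Update dist[1] = 4
    Update dist[2] = 6
    Update dist[6] = 5
    Update dist[7] = 4
  Visit vertex 1 (distance=4)

Step 3: Shortest path: 4 -> 3 -> 1
Total weight: 3 + 1 = 4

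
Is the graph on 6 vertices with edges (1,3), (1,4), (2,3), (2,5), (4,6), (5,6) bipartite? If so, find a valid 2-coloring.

Step 1: Attempt 2-coloring using BFS:
  Start at vertex 1, assign color 0
  Color vertex 3 with color 1 (neighbor of 1)
  Color vertex 4 with color 1 (neighbor of 1)
  Color vertex 2 with color 0 (neighbor of 3)
  Color vertex 6 with color 0 (neighbor of 4)
  Color vertex 5 with color 1 (neighbor of 2)

Step 2: 2-coloring succeeded. No conflicts found.
  Set A (color 0): {1, 2, 6}
  Set B (color 1): {3, 4, 5}

The graph is bipartite with partition {1, 2, 6}, {3, 4, 5}.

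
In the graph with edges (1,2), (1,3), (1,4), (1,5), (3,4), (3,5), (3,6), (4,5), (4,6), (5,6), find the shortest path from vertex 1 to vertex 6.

Step 1: Build adjacency list:
  1: 2, 3, 4, 5
  2: 1
  3: 1, 4, 5, 6
  4: 1, 3, 5, 6
  5: 1, 3, 4, 6
  6: 3, 4, 5

Step 2: BFS from vertex 1 to find shortest path to 6:
  vertex 2 reached at distance 1
  vertex 3 reached at distance 1
  vertex 4 reached at distance 1
  vertex 5 reached at distance 1
  vertex 6 reached at distance 2

Step 3: Shortest path: 1 -> 4 -> 6
Path length: 2 edges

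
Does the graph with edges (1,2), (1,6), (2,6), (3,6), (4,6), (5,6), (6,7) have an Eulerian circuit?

Step 1: Find the degree of each vertex:
  deg(1) = 2
  deg(2) = 2
  deg(3) = 1
  deg(4) = 1
  deg(5) = 1
  deg(6) = 6
  deg(7) = 1

Step 2: Count vertices with odd degree:
  Odd-degree vertices: 3, 4, 5, 7 (4 total)

Step 3: Apply Euler's theorem:
  - Eulerian circuit exists iff graph is connected and all vertices have even degree
  - Eulerian path exists iff graph is connected and has 0 or 2 odd-degree vertices

Graph has 4 odd-degree vertices (need 0 or 2).
Neither Eulerian path nor Eulerian circuit exists.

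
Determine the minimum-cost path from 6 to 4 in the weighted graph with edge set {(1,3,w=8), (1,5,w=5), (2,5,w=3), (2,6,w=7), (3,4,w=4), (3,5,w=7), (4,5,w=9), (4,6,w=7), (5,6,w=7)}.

Step 1: Build adjacency list with weights:
  1: 3(w=8), 5(w=5)
  2: 5(w=3), 6(w=7)
  3: 1(w=8), 4(w=4), 5(w=7)
  4: 3(w=4), 5(w=9), 6(w=7)
  5: 1(w=5), 2(w=3), 3(w=7), 4(w=9), 6(w=7)
  6: 2(w=7), 4(w=7), 5(w=7)

Step 2: Apply Dijkstra's algorithm from vertex 6:
  Visit vertex 6 (distance=0)
    Update dist[2] = 7
    Update dist[4] = 7
    Update dist[5] = 7
  Visit vertex 2 (distance=7)
  Visit vertex 4 (distance=7)
    Update dist[3] = 11

Step 3: Shortest path: 6 -> 4
Total weight: 7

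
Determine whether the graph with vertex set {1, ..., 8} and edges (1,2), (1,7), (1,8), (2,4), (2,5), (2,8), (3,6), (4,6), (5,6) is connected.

Step 1: Build adjacency list from edges:
  1: 2, 7, 8
  2: 1, 4, 5, 8
  3: 6
  4: 2, 6
  5: 2, 6
  6: 3, 4, 5
  7: 1
  8: 1, 2

Step 2: Run BFS/DFS from vertex 1:
  Visited: {1, 2, 7, 8, 4, 5, 6, 3}
  Reached 8 of 8 vertices

Step 3: All 8 vertices reached from vertex 1, so the graph is connected.
Answer: Yes, the graph is connected.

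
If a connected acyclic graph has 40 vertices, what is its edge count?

A tree on n vertices always has exactly n - 1 edges.
For n = 40: edges = 40 - 1 = 39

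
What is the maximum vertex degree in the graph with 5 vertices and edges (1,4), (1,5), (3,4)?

Step 1: Count edges incident to each vertex:
  deg(1) = 2 (neighbors: 4, 5)
  deg(2) = 0 (neighbors: none)
  deg(3) = 1 (neighbors: 4)
  deg(4) = 2 (neighbors: 1, 3)
  deg(5) = 1 (neighbors: 1)

Step 2: Find maximum:
  max(2, 0, 1, 2, 1) = 2 (vertex 1)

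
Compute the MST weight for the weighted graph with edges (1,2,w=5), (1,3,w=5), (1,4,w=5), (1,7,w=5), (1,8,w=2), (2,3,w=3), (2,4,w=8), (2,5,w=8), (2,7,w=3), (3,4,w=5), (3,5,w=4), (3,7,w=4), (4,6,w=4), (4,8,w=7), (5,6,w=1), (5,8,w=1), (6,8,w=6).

Apply Kruskal's algorithm (sort edges by weight, add if no cycle):

Sorted edges by weight:
  (5,6) w=1
  (5,8) w=1
  (1,8) w=2
  (2,3) w=3
  (2,7) w=3
  (3,7) w=4
  (3,5) w=4
  (4,6) w=4
  (1,3) w=5
  (1,2) w=5
  (1,4) w=5
  (1,7) w=5
  (3,4) w=5
  (6,8) w=6
  (4,8) w=7
  (2,4) w=8
  (2,5) w=8

Add edge (5,6) w=1 -- no cycle. Running total: 1
Add edge (5,8) w=1 -- no cycle. Running total: 2
Add edge (1,8) w=2 -- no cycle. Running total: 4
Add edge (2,3) w=3 -- no cycle. Running total: 7
Add edge (2,7) w=3 -- no cycle. Running total: 10
Skip edge (3,7) w=4 -- would create cycle
Add edge (3,5) w=4 -- no cycle. Running total: 14
Add edge (4,6) w=4 -- no cycle. Running total: 18

MST edges: (5,6,w=1), (5,8,w=1), (1,8,w=2), (2,3,w=3), (2,7,w=3), (3,5,w=4), (4,6,w=4)
Total MST weight: 1 + 1 + 2 + 3 + 3 + 4 + 4 = 18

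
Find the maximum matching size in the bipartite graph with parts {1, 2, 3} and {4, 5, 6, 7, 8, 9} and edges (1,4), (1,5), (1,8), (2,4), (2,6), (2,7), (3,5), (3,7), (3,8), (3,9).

Step 1: List the neighbors of each left vertex:
  1: 4, 5, 8
  2: 4, 6, 7
  3: 5, 7, 8, 9

Step 2: Greedily match left vertices, then look for augmenting paths:
  Match 1 -- 4
  Match 2 -- 6
  Match 3 -- 5
  No augmenting path remains.

Step 3: Verify this is maximum:
  Matching size 3 = min(|L|, |R|) = min(3, 6), which is an upper bound, so this matching is maximum.

Maximum matching: {(1,4), (2,6), (3,5)}
Size: 3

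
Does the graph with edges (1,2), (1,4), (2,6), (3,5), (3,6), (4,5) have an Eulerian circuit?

Step 1: Find the degree of each vertex:
  deg(1) = 2
  deg(2) = 2
  deg(3) = 2
  deg(4) = 2
  deg(5) = 2
  deg(6) = 2

Step 2: Count vertices with odd degree:
  All vertices have even degree (0 odd-degree vertices)

Step 3: Apply Euler's theorem:
  - Eulerian circuit exists iff graph is connected and all vertices have even degree
  - Eulerian path exists iff graph is connected and has 0 or 2 odd-degree vertices

Graph is connected with 0 odd-degree vertices.
Both Eulerian circuit and Eulerian path exist.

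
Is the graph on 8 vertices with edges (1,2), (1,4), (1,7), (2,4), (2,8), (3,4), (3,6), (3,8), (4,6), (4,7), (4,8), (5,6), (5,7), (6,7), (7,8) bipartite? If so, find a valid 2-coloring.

Step 1: Attempt 2-coloring using BFS:
  Start at vertex 1, assign color 0
  Color vertex 2 with color 1 (neighbor of 1)
  Color vertex 4 with color 1 (neighbor of 1)
  Color vertex 7 with color 1 (neighbor of 1)

Step 2: Conflict found! Vertices 2 and 4 are adjacent but have the same color.
This means the graph contains an odd cycle.

The graph is NOT bipartite.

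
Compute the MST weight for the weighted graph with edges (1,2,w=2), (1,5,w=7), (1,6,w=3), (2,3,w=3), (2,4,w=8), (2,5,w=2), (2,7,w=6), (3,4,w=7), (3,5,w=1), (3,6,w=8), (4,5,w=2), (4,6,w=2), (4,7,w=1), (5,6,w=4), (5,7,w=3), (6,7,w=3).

Apply Kruskal's algorithm (sort edges by weight, add if no cycle):

Sorted edges by weight:
  (3,5) w=1
  (4,7) w=1
  (1,2) w=2
  (2,5) w=2
  (4,5) w=2
  (4,6) w=2
  (1,6) w=3
  (2,3) w=3
  (5,7) w=3
  (6,7) w=3
  (5,6) w=4
  (2,7) w=6
  (1,5) w=7
  (3,4) w=7
  (2,4) w=8
  (3,6) w=8

Add edge (3,5) w=1 -- no cycle. Running total: 1
Add edge (4,7) w=1 -- no cycle. Running total: 2
Add edge (1,2) w=2 -- no cycle. Running total: 4
Add edge (2,5) w=2 -- no cycle. Running total: 6
Add edge (4,5) w=2 -- no cycle. Running total: 8
Add edge (4,6) w=2 -- no cycle. Running total: 10

MST edges: (3,5,w=1), (4,7,w=1), (1,2,w=2), (2,5,w=2), (4,5,w=2), (4,6,w=2)
Total MST weight: 1 + 1 + 2 + 2 + 2 + 2 = 10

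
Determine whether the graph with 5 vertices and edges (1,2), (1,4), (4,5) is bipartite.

Step 1: Attempt 2-coloring using BFS:
  Start at vertex 1, assign color 0
  Color vertex 2 with color 1 (neighbor of 1)
  Color vertex 4 with color 1 (neighbor of 1)
  Color vertex 5 with color 0 (neighbor of 4)
  Start new component at vertex 3, assign color 0

Step 2: 2-coloring succeeded. No conflicts found.
  Set A (color 0): {1, 3, 5}
  Set B (color 1): {2, 4}

The graph is bipartite with partition {1, 3, 5}, {2, 4}.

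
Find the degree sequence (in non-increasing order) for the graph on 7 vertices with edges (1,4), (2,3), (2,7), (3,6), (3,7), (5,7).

Step 1: Count edges incident to each vertex:
  deg(1) = 1 (neighbors: 4)
  deg(2) = 2 (neighbors: 3, 7)
  deg(3) = 3 (neighbors: 2, 6, 7)
  deg(4) = 1 (neighbors: 1)
  deg(5) = 1 (neighbors: 7)
  deg(6) = 1 (neighbors: 3)
  deg(7) = 3 (neighbors: 2, 3, 5)

Step 2: Sort degrees in non-increasing order:
  Degrees: [1, 2, 3, 1, 1, 1, 3] -> sorted: [3, 3, 2, 1, 1, 1, 1]

Degree sequence: [3, 3, 2, 1, 1, 1, 1]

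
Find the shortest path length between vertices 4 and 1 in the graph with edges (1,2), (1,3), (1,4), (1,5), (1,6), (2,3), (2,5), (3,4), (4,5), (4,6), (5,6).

Step 1: Build adjacency list:
  1: 2, 3, 4, 5, 6
  2: 1, 3, 5
  3: 1, 2, 4
  4: 1, 3, 5, 6
  5: 1, 2, 4, 6
  6: 1, 4, 5

Step 2: BFS from vertex 4 to find shortest path to 1:
  vertex 1 reached at distance 1

Step 3: Shortest path: 4 -> 1
Path length: 1 edge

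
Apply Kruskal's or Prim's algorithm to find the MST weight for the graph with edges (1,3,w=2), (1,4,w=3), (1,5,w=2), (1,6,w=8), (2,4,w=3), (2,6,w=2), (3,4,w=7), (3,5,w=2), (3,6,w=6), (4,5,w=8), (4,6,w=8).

Apply Kruskal's algorithm (sort edges by weight, add if no cycle):

Sorted edges by weight:
  (1,3) w=2
  (1,5) w=2
  (2,6) w=2
  (3,5) w=2
  (1,4) w=3
  (2,4) w=3
  (3,6) w=6
  (3,4) w=7
  (1,6) w=8
  (4,6) w=8
  (4,5) w=8

Add edge (1,3) w=2 -- no cycle. Running total: 2
Add edge (1,5) w=2 -- no cycle. Running total: 4
Add edge (2,6) w=2 -- no cycle. Running total: 6
Skip edge (3,5) w=2 -- would create cycle
Add edge (1,4) w=3 -- no cycle. Running total: 9
Add edge (2,4) w=3 -- no cycle. Running total: 12

MST edges: (1,3,w=2), (1,5,w=2), (2,6,w=2), (1,4,w=3), (2,4,w=3)
Total MST weight: 2 + 2 + 2 + 3 + 3 = 12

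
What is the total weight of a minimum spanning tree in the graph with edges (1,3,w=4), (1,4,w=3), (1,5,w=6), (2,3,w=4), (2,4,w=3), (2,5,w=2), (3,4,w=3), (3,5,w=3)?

Apply Kruskal's algorithm (sort edges by weight, add if no cycle):

Sorted edges by weight:
  (2,5) w=2
  (1,4) w=3
  (2,4) w=3
  (3,4) w=3
  (3,5) w=3
  (1,3) w=4
  (2,3) w=4
  (1,5) w=6

Add edge (2,5) w=2 -- no cycle. Running total: 2
Add edge (1,4) w=3 -- no cycle. Running total: 5
Add edge (2,4) w=3 -- no cycle. Running total: 8
Add edge (3,4) w=3 -- no cycle. Running total: 11

MST edges: (2,5,w=2), (1,4,w=3), (2,4,w=3), (3,4,w=3)
Total MST weight: 2 + 3 + 3 + 3 = 11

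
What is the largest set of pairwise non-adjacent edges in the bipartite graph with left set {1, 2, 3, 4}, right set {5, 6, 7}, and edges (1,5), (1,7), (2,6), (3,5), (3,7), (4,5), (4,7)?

Step 1: List the neighbors of each left vertex:
  1: 5, 7
  2: 6
  3: 5, 7
  4: 5, 7

Step 2: Greedily match left vertices, then look for augmenting paths:
  Match 1 -- 5
  Match 2 -- 6
  Match 3 -- 7
  No augmenting path remains.

Step 3: Verify this is maximum:
  Matching size 3 = min(|L|, |R|) = min(4, 3), which is an upper bound, so this matching is maximum.

Maximum matching: {(1,5), (2,6), (3,7)}
Size: 3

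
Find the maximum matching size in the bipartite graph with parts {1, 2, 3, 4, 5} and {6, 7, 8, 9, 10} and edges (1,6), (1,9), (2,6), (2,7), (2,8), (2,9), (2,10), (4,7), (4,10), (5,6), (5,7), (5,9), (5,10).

Step 1: List the neighbors of each left vertex:
  1: 6, 9
  2: 6, 7, 8, 9, 10
  3: (none)
  4: 7, 10
  5: 6, 7, 9, 10

Step 2: Greedily match left vertices, then look for augmenting paths:
  Match 1 -- 6
  Match 2 -- 7
  Match 4 -- 10
  Match 5 -- 9
  No augmenting path remains.

Step 3: Verify this is maximum:
  Matching has size 4. The vertex set {1, 2, 4, 5} covers every edge and has size 4; any matching has at most one edge per cover vertex, so 4 is maximum (König's theorem).

Maximum matching: {(1,6), (2,7), (4,10), (5,9)}
Size: 4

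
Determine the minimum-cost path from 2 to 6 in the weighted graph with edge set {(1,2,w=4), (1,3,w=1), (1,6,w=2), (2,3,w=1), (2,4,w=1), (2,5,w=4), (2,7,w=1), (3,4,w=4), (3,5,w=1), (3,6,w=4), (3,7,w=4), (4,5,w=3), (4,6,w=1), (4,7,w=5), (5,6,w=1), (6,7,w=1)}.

Step 1: Build adjacency list with weights:
  1: 2(w=4), 3(w=1), 6(w=2)
  2: 1(w=4), 3(w=1), 4(w=1), 5(w=4), 7(w=1)
  3: 1(w=1), 2(w=1), 4(w=4), 5(w=1), 6(w=4), 7(w=4)
  4: 2(w=1), 3(w=4), 5(w=3), 6(w=1), 7(w=5)
  5: 2(w=4), 3(w=1), 4(w=3), 6(w=1)
  6: 1(w=2), 3(w=4), 4(w=1), 5(w=1), 7(w=1)
  7: 2(w=1), 3(w=4), 4(w=5), 6(w=1)

Step 2: Apply Dijkstra's algorithm from vertex 2:
  Visit vertex 2 (distance=0)
    Update dist[1] = 4
    Update dist[3] = 1
    Update dist[4] = 1
    Update dist[5] = 4
    Update dist[7] = 1
  Visit vertex 3 (distance=1)
    Update dist[1] = 2
    Update dist[5] = 2
    Update dist[6] = 5
  Visit vertex 4 (distance=1)
    Update dist[6] = 2
  Visit vertex 7 (distance=1)
  Visit vertex 1 (distance=2)
  Visit vertex 5 (distance=2)
  Visit vertex 6 (distance=2)

Step 3: Shortest path: 2 -> 7 -> 6
Total weight: 1 + 1 = 2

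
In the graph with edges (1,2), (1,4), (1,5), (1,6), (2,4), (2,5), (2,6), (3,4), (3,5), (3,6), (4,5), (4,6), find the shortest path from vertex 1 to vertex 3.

Step 1: Build adjacency list:
  1: 2, 4, 5, 6
  2: 1, 4, 5, 6
  3: 4, 5, 6
  4: 1, 2, 3, 5, 6
  5: 1, 2, 3, 4
  6: 1, 2, 3, 4

Step 2: BFS from vertex 1 to find shortest path to 3:
  vertex 2 reached at distance 1
  vertex 4 reached at distance 1
  vertex 5 reached at distance 1
  vertex 6 reached at distance 1
  vertex 3 reached at distance 2

Step 3: Shortest path: 1 -> 4 -> 3
Path length: 2 edges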